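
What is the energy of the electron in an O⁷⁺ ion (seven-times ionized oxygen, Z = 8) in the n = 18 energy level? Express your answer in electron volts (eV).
-2.687546 eV

The energy levels of a hydrogen-like atom are given by:
E_n = -13.6057 Z² / n² eV  (with Z = 8 for O⁷⁺)

For n = 18:
E_18 = -13.6057 × 8² / 18²
E_18 = -13.6057 × 64 / 324
E_18 = -2.687546 eV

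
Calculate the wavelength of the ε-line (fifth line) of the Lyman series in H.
93.730 nm

The lines of a series are numbered from the longest wavelength (smallest ΔE) outward; the fifth line is the transition from n = n_f + 5 to n_f.
The Lyman series has all transitions ending at n_f = 1.

For H, the fifth line (ε-line) is the jump from n = 6 to n = 1:
E_6 = -13.6057 / 6² = -0.37794 eV
E_1 = -13.6057 / 1² = -13.60570 eV
ΔE = E_6 - E_1 = 13.22776 eV

λ = hc/E = 1239.84 eV·nm / 13.22776 eV
λ = 93.730 nm

This is the ε-line of the Lyman series in H.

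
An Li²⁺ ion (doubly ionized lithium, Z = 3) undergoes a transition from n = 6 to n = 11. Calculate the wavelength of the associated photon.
518.8851 nm

First, find the transition energy using E_n = -13.6057 Z² / n² eV:
E_6 = -13.6057 × 3² / 6² = -3.40142500 eV
E_11 = -13.6057 × 3² / 11² = -1.01199421 eV

Photon energy: |ΔE| = |E_11 - E_6| = 2.38943079 eV

Convert to wavelength using E = hc/λ with hc = 1239.84 eV·nm:
λ = hc/E = 1239.84 eV·nm / 2.38943079 eV
λ = 518.8851 nm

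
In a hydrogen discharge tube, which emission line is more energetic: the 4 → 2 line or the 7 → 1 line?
7 → 1

Calculate the energy for each transition:

Transition 4 → 2:
ΔE₁ = |E_2 - E_4| = |-13.6057/2² - (-13.6057/4²)|
ΔE₁ = |-3.401425000000 - (-0.850356250000)| = 2.551068750 eV

Transition 7 → 1:
ΔE₂ = |E_1 - E_7| = |-13.6057/1² - (-13.6057/7²)|
ΔE₂ = |-13.605700000000 - (-0.277667346939)| = 13.328032653 eV

Since 13.328032653 eV > 2.551068750 eV, the transition 7 → 1 emits the more energetic photon.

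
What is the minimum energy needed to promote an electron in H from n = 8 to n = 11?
0.100145 eV

The energy levels of a hydrogen-like atom are E_n = -13.6057 eV / n².

Energy at n = 8: E_8 = -13.6057 / 8² = -0.212589063 eV
Energy at n = 11: E_11 = -13.6057 / 11² = -0.112443802 eV

The excitation energy is the difference:
ΔE = E_11 - E_8
ΔE = -0.112443802 - (-0.212589063)
ΔE = 0.100145 eV

Since this is positive, energy must be absorbed (photon absorption).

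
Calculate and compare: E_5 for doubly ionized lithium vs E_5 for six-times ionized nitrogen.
N⁶⁺ at n = 5 (E = -26.667 eV)

Using E_n = -13.6057 Z² / n² eV:

Li²⁺ (Z = 3) at n = 5:
E = -13.6057 × 3² / 5² = -13.6057 × 9 / 25 = -4.898052 eV

N⁶⁺ (Z = 7) at n = 5:
E = -13.6057 × 7² / 5² = -13.6057 × 49 / 25 = -26.667172 eV

Since -26.667172 eV < -4.898052 eV,
N⁶⁺ at n = 5 is more tightly bound (requires more energy to ionize).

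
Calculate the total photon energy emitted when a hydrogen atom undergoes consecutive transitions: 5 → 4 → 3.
0.96752 eV

The energy levels of hydrogen are E_n = -13.6057 / n² eV.

First transition (5 → 4):
ΔE₁ = |E_4 - E_5|
ΔE₁ = |-0.85035625000 - (-0.54422800000)| = 0.30612825 eV

Second transition (4 → 3):
ΔE₂ = |E_3 - E_4|
ΔE₂ = |-1.51174444444 - (-0.85035625000)| = 0.66138819 eV

Total energy released:
E_total = ΔE₁ + ΔE₂ = 0.30612825 + 0.66138819 = 0.96752 eV

Note: This equals the direct transition 5 → 3: 0.96752 eV ✓
Energy is conserved regardless of the path taken.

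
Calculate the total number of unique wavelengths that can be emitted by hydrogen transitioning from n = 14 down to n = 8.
21

The electron can occupy levels n = 8, 9, ..., 14 during de-excitation — that is m = 14 - 8 + 1 = 7 distinct levels.

The number of distinct spectral lines equals the number of ways to choose 2 of these m levels (each pair gives one possible emission transition):

Number of lines = m(m-1)/2 = 7×6/2 = 21

These correspond to all possible transitions between the 7 levels:
14 → 13, 14 → 12, 14 → 11, 14 → 10, 14 → 9, 14 → 8, 13 → 12, 13 → 11...

Each transition produces a photon with a unique energy (and thus wavelength). This count does not depend on Z.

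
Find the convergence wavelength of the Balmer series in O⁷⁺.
5.6954 nm

The series limit corresponds to the transition from n = ∞ to n = 2.
This is the highest energy (shortest wavelength) transition in the Balmer series.

E_∞ = 0 eV
E_2 = -13.6057 × 8² / 2² = -217.691200 eV

Energy at series limit:
ΔE = E_∞ - E_2 = 0 - (-217.691200) = 217.691200 eV
λ = hc/E = 1239.84 eV·nm / 217.691200 eV = 5.6954 nm

This energy equals the ionization energy from the n = 2 state of O⁷⁺.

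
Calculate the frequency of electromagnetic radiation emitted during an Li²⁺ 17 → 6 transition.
7.20e+14 Hz

First, find the transition energy:
E_17 = -13.6057 × 3² / 17² = -0.42370692 eV
E_6 = -13.6057 × 3² / 6² = -3.40142500 eV
|ΔE| = |E_6 - E_17| = 2.97771808 eV

Convert to Joules: E = 2.97771808 eV × (1.602177 × 10⁻¹⁹ J/eV) = 4.7708e-19 J

Using E = hf:
f = E/h = 4.7708e-19 J / (6.62607 × 10⁻³⁴ J·s)
f = 7.20e+14 Hz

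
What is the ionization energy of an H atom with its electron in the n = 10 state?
0.13606 eV

The ionization energy is the energy needed to remove the electron completely (n → ∞).

For hydrogen, E_n = -13.6057 eV / n².

At n = 10: E_10 = -13.6057 / 10² = -0.13605700 eV
At n = ∞: E_∞ = 0 eV

Ionization energy = E_∞ - E_10 = 0 - (-0.13605700) = 0.13605700 eV
Ionization energy ≈ 0.13606 eV

This is also called the binding energy of the electron in state n = 10.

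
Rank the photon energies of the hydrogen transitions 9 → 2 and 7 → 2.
9 → 2

Calculate the energy for each transition:

Transition 9 → 2:
ΔE₁ = |E_2 - E_9| = |-13.6057/2² - (-13.6057/9²)|
ΔE₁ = |-3.401425000 - (-0.167971605)| = 3.233453 eV

Transition 7 → 2:
ΔE₂ = |E_2 - E_7| = |-13.6057/2² - (-13.6057/7²)|
ΔE₂ = |-3.401425000 - (-0.277667347)| = 3.123758 eV

Since 3.233453 eV > 3.123758 eV, the transition 9 → 2 emits the more energetic photon.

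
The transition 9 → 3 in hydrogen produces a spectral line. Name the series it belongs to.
Paschen series

The spectral series in hydrogen are named based on the final (lower) energy level:
- Lyman series: n_final = 1 (ultraviolet)
- Balmer series: n_final = 2 (visible/near-UV)
- Paschen series: n_final = 3 (infrared)
- Brackett series: n_final = 4 (infrared)
- Pfund series: n_final = 5 (far infrared)

Since this transition ends at n = 3, it belongs to the Paschen series.

For reference, this 9 → 3 line has photon energy
ΔE = 13.6057 eV × (1/3² - 1/9²) = 1.3437728 eV,
corresponding to wavelength λ = hc/ΔE = 1239.84 eV·nm / 1.3437728 eV = 922.656 nm in the infrared region.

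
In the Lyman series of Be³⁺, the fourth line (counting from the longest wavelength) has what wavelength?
5.93 nm

The lines of a series are numbered from the longest wavelength (smallest ΔE) outward; the fourth line is the transition from n = n_f + 4 to n_f.
The Lyman series has all transitions ending at n_f = 1.

For Be³⁺ (Z = 4), the fourth line (δ-line) is the jump from n = 5 to n = 1:
E_5 = -13.6057 × 4² / 5² = -8.7076 eV
E_1 = -13.6057 × 4² / 1² = -217.6912 eV
ΔE = E_5 - E_1 = 208.9836 eV

λ = hc/E = 1239.84 eV·nm / 208.9836 eV
λ = 5.93 nm

This is the δ-line of the Lyman series in Be³⁺.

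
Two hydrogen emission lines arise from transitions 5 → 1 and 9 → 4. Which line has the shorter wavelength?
5 → 1

Calculate the energy for each transition:

Transition 5 → 1:
ΔE₁ = |E_1 - E_5| = |-13.6057/1² - (-13.6057/5²)|
ΔE₁ = |-13.605700000000 - (-0.544228000000)| = 13.061472000 eV

Transition 9 → 4:
ΔE₂ = |E_4 - E_9| = |-13.6057/4² - (-13.6057/9²)|
ΔE₂ = |-0.850356250000 - (-0.167971604938)| = 0.682384645 eV

Since 13.061472000 eV > 0.682384645 eV, the transition 5 → 1 emits the more energetic photon.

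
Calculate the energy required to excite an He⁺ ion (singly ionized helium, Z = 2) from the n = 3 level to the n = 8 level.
5.20 eV

The energy levels of a hydrogen-like atom are E_n = -13.6057 Z² eV / n².

Energy at n = 3: E_3 = -13.6057 × 2² / 3² = -6.04698 eV
Energy at n = 8: E_8 = -13.6057 × 2² / 8² = -0.85036 eV

The excitation energy is the difference:
ΔE = E_8 - E_3
ΔE = -0.85036 - (-6.04698)
ΔE = 5.20 eV

Since this is positive, energy must be absorbed (photon absorption).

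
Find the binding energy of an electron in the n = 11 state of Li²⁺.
1.01 eV

The ionization energy is the energy needed to remove the electron completely (n → ∞).

For a hydrogen-like ion with Z = 3, E_n = -13.6057 Z² / n² eV.

At n = 11: E_11 = -13.6057 × 3² / 11² = -1.01199 eV
At n = ∞: E_∞ = 0 eV

Ionization energy = E_∞ - E_11 = 0 - (-1.01199) = 1.01199 eV
Ionization energy ≈ 1.01 eV

This is also called the binding energy of the electron in state n = 11.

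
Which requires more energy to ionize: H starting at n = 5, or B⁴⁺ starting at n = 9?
B⁴⁺ at n = 9 (E = -4.19929 eV)

Using E_n = -13.6057 Z² / n² eV:

H (Z = 1) at n = 5:
E = -13.6057 × 1² / 5² = -13.6057 × 1 / 25 = -0.54422800 eV

B⁴⁺ (Z = 5) at n = 9:
E = -13.6057 × 5² / 9² = -13.6057 × 25 / 81 = -4.19929012 eV

Since -4.19929012 eV < -0.54422800 eV,
B⁴⁺ at n = 9 is more tightly bound (requires more energy to ionize).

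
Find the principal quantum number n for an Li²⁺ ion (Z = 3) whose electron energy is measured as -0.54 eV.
n = 15

The exact energy levels follow E_n = -13.6057 Z² / n² eV with Z = 3.

The measured value (-0.54 eV) is reported to only 2 significant figures, so we must test candidate n values and see which one matches to that precision.

Candidate energies:
  n = 13:  E = -13.6057 × 3² / 13² = -0.72456 eV
  n = 14:  E = -13.6057 × 3² / 14² = -0.62475 eV
  n = 15:  E = -13.6057 × 3² / 15² = -0.54423 eV  ← matches
  n = 16:  E = -13.6057 × 3² / 16² = -0.47833 eV
  n = 17:  E = -13.6057 × 3² / 17² = -0.42371 eV

Checking against the measurement of -0.54 eV (2 sig figs), only n = 15 agrees:
E_15 = -0.54423 eV, which rounds to -0.54 eV ✓

Therefore n = 15.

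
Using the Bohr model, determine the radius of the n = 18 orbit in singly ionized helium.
8.5727 nm (or 85.7267 Å)

The Bohr radius formula is:
r_n = n² a₀ / Z

where a₀ = 0.0529177 nm is the Bohr radius.

For He⁺ (Z = 2) at n = 18:
r_18 = 18² × 0.0529177 nm / 2
r_18 = 324 × 0.0529177 nm / 2
r_18 = 17.14533 nm / 2
r_18 = 8.5727 nm

The electron orbits at approximately 8.5727 nm from the nucleus.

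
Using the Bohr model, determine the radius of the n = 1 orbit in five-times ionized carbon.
0.0088 nm (or 0.0882 Å)

The Bohr radius formula is:
r_n = n² a₀ / Z

where a₀ = 0.0529177 nm is the Bohr radius.

For C⁵⁺ (Z = 6) at n = 1:
r_1 = 1² × 0.0529177 nm / 6
r_1 = 1 × 0.0529177 nm / 6
r_1 = 0.05292 nm / 6
r_1 = 0.0088 nm

The electron orbits at approximately 0.0088 nm from the nucleus.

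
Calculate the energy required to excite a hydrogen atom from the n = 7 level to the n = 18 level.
0.2357 eV

The energy levels of a hydrogen-like atom are E_n = -13.6057 eV / n².

Energy at n = 7: E_7 = -13.6057 / 7² = -0.2776673 eV
Energy at n = 18: E_18 = -13.6057 / 18² = -0.0419929 eV

The excitation energy is the difference:
ΔE = E_18 - E_7
ΔE = -0.0419929 - (-0.2776673)
ΔE = 0.2357 eV

Since this is positive, energy must be absorbed (photon absorption).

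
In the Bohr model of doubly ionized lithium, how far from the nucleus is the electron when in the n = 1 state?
0.017639 nm (or 0.176392 Å)

The Bohr radius formula is:
r_n = n² a₀ / Z

where a₀ = 0.052917721 nm is the Bohr radius.

For Li²⁺ (Z = 3) at n = 1:
r_1 = 1² × 0.052917721 nm / 3
r_1 = 1 × 0.052917721 nm / 3
r_1 = 0.0529177 nm / 3
r_1 = 0.017639 nm

The electron orbits at approximately 0.017639 nm from the nucleus.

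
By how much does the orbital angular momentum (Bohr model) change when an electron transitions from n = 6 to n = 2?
4.22e-34 J·s (or 4ℏ)

In the Bohr model, L_n = nℏ where ℏ = 1.0546e-34 J·s.

L_6 = 6ℏ = 6.3276e-34 J·s
L_2 = 2ℏ = 2.1092e-34 J·s

ΔL = L_6 - L_2 = (6 - 2)ℏ = 4ℏ
ΔL = 4 × 1.0546e-34 J·s = 4.22e-34 J·s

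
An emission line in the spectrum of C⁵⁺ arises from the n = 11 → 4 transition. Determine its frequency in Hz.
6.42e+15 Hz

First, find the transition energy:
E_11 = -13.6057 × 6² / 11² = -4.047977 eV
E_4 = -13.6057 × 6² / 4² = -30.612825 eV
|ΔE| = |E_4 - E_11| = 26.564848 eV

Convert to Joules: E = 26.564848 eV × (1.602177 × 10⁻¹⁹ J/eV) = 4.2562e-18 J

Using E = hf:
f = E/h = 4.2562e-18 J / (6.62607 × 10⁻³⁴ J·s)
f = 6.42e+15 Hz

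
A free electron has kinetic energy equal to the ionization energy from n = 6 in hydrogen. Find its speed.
3.64615e+05 m/s (or 0.122% of c)

The binding energy at n = 6 for hydrogen is:
E_6 = -13.6057/6² = -0.377936111 eV
|E_6| = 0.377936111 eV

Convert to Joules:
KE = 0.377936111 eV × (1.602177 × 10⁻¹⁹ J/eV) = 6.0552054e-20 J

Using KE = ½mv²:
v = √(2·KE/m_e)
v = √(2 × 6.0552054e-20 J / 9.10938 × 10⁻³¹ kg)
v = 3.64615e+05 m/s

This is approximately 0.122% the speed of light.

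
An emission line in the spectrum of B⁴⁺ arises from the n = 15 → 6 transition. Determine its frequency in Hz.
1.9191e+15 Hz

First, find the transition energy:
E_15 = -13.6057 × 5² / 15² = -1.5117444 eV
E_6 = -13.6057 × 5² / 6² = -9.4484028 eV
|ΔE| = |E_6 - E_15| = 7.9366584 eV

Convert to Joules: E = 7.9366584 eV × (1.602177 × 10⁻¹⁹ J/eV) = 1.271593e-18 J

Using E = hf:
f = E/h = 1.271593e-18 J / (6.62607 × 10⁻³⁴ J·s)
f = 1.9191e+15 Hz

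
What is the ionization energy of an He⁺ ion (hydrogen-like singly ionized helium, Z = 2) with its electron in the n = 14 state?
0.277667 eV

The ionization energy is the energy needed to remove the electron completely (n → ∞).

For a hydrogen-like ion with Z = 2, E_n = -13.6057 Z² / n² eV.

At n = 14: E_14 = -13.6057 × 2² / 14² = -0.277667347 eV
At n = ∞: E_∞ = 0 eV

Ionization energy = E_∞ - E_14 = 0 - (-0.277667347) = 0.277667347 eV
Ionization energy ≈ 0.277667 eV

This is also called the binding energy of the electron in state n = 14.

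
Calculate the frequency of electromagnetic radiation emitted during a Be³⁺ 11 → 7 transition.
6.3921e+14 Hz

First, find the transition energy:
E_11 = -13.6057 × 4² / 11² = -1.7991008 eV
E_7 = -13.6057 × 4² / 7² = -4.4426776 eV
|ΔE| = |E_7 - E_11| = 2.6435768 eV

Convert to Joules: E = 2.6435768 eV × (1.602177 × 10⁻¹⁹ J/eV) = 4.235478e-19 J

Using E = hf:
f = E/h = 4.235478e-19 J / (6.62607 × 10⁻³⁴ J·s)
f = 6.3921e+14 Hz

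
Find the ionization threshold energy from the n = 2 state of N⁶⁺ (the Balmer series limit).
166.669825 eV

The series limit corresponds to the transition from n = ∞ to n = 2.
This is the highest energy (shortest wavelength) transition in the Balmer series.

E_∞ = 0 eV
E_2 = -13.6057 × 7² / 2² = -166.669825 eV

Energy at series limit:
ΔE = E_∞ - E_2 = 0 - (-166.669825) = 166.669825 eV

This energy equals the ionization energy from the n = 2 state of N⁶⁺.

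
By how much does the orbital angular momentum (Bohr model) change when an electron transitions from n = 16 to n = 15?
1.05e-34 J·s (or 1ℏ)

In the Bohr model, L_n = nℏ where ℏ = 1.0546e-34 J·s.

L_16 = 16ℏ = 1.6874e-33 J·s
L_15 = 15ℏ = 1.5819e-33 J·s

ΔL = L_16 - L_15 = (16 - 15)ℏ = 1ℏ
ΔL = 1 × 1.0546e-34 J·s = 1.05e-34 J·s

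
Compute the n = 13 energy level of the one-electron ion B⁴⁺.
-2.0127 eV

For hydrogen-like ions, the energy levels scale with Z²:
E_n = -13.6057 Z² / n² eV

For B⁴⁺ (Z = 5) at n = 13:
E_13 = -13.6057 × 5² / 13²
E_13 = -13.6057 × 25 / 169
E_13 = -340.1425 / 169
E_13 = -2.0127 eV

The energy is 25 times more negative than hydrogen at the same n due to the stronger nuclear charge.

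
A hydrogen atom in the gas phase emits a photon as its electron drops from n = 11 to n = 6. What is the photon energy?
0.26549 eV

The energy levels are E_n = -13.6057 eV / n².

Energy at n = 11: E_11 = -13.6057 / 11² = -0.11244380 eV
Energy at n = 6: E_6 = -13.6057 / 6² = -0.37793611 eV

For emission (electron falling to lower state), the photon energy is:
E_photon = E_11 - E_6 = |-0.11244380 - (-0.37793611)|
E_photon = 0.26549 eV

This energy is carried away by the emitted photon.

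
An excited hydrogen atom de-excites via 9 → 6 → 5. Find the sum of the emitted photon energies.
0.376 eV

The energy levels of hydrogen are E_n = -13.6057 / n² eV.

First transition (9 → 6):
ΔE₁ = |E_6 - E_9|
ΔE₁ = |-0.377936111 - (-0.167971605)| = 0.209965 eV

Second transition (6 → 5):
ΔE₂ = |E_5 - E_6|
ΔE₂ = |-0.544228000 - (-0.377936111)| = 0.166292 eV

Total energy released:
E_total = ΔE₁ + ΔE₂ = 0.209965 + 0.166292 = 0.376 eV

Note: This equals the direct transition 9 → 5: 0.376 eV ✓
Energy is conserved regardless of the path taken.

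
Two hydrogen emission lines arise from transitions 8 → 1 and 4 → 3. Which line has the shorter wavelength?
8 → 1

Calculate the energy for each transition:

Transition 8 → 1:
ΔE₁ = |E_1 - E_8| = |-13.6057/1² - (-13.6057/8²)|
ΔE₁ = |-13.6057000000 - (-0.2125890625)| = 13.3931109 eV

Transition 4 → 3:
ΔE₂ = |E_3 - E_4| = |-13.6057/3² - (-13.6057/4²)|
ΔE₂ = |-1.5117444444 - (-0.8503562500)| = 0.6613882 eV

Since 13.3931109 eV > 0.6613882 eV, the transition 8 → 1 emits the more energetic photon.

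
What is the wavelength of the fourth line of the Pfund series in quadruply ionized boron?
131.80799 nm

The lines of a series are numbered from the longest wavelength (smallest ΔE) outward; the fourth line is the transition from n = n_f + 4 to n_f.
The Pfund series has all transitions ending at n_f = 5.

For B⁴⁺ (Z = 5), the fourth line (δ-line) is the jump from n = 9 to n = 5:
E_9 = -13.6057 × 5² / 9² = -4.199290123 eV
E_5 = -13.6057 × 5² / 5² = -13.605700000 eV
ΔE = E_9 - E_5 = 9.406409877 eV

λ = hc/E = 1239.84 eV·nm / 9.406409877 eV
λ = 131.80799 nm

This is the δ-line of the Pfund series in B⁴⁺.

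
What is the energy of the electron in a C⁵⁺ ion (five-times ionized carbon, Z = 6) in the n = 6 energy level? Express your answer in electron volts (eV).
-13.6057 eV

The energy levels of a hydrogen-like atom are given by:
E_n = -13.6057 Z² / n² eV  (with Z = 6 for C⁵⁺)

For n = 6:
E_6 = -13.6057 × 6² / 6²
E_6 = -13.6057 × 36 / 36
E_6 = -13.6057 eV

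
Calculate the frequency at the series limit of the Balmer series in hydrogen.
8.225e+14 Hz

The series limit corresponds to the transition from n = ∞ to n = 2.
This is the highest energy (shortest wavelength) transition in the Balmer series.

E_∞ = 0 eV
E_2 = -13.6057 / 2² = -3.401425 eV

Energy at series limit:
ΔE = E_∞ - E_2 = 0 - (-3.401425) = 3.401425 eV
E = 3.401425 eV × (1.602177 × 10⁻¹⁹ J/eV) = 5.44968e-19 J
f = E/h = 5.44968e-19 J / (6.62607 × 10⁻³⁴ J·s) = 8.225e+14 Hz

This energy equals the ionization energy from the n = 2 state of hydrogen.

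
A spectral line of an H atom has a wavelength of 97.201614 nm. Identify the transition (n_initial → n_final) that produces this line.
n = 4 → n = 1

First, find the photon energy from the wavelength (hc = 1239.84 eV·nm):
E = hc/λ = 1239.84 eV·nm / 97.201614 nm = 12.755344 eV

The energy levels of hydrogen satisfy E_n = -13.6057 / n² eV, so an emission n_i → n_f releases
ΔE = 13.6057 × (1/n_f² − 1/n_i²) eV.

Setting ΔE equal to the photon energy:
1/n_f² − 1/n_i² = 12.755344 / 13.6057 = 0.93750002

Since 1/n_i² must be positive, we need 1/n_f² > 0.93750002, i.e. n_f ≤ 1. For each allowed n_f, solve n_i = (1/n_f² − 0.93750002)^(−1/2) and check whether it is a whole number:
  n_f = 1: 1/n_i² = 1.00000000 − 0.93750002 = 0.06249998 → n_i = 4.000  → integer, n_i = 4 ✓

Only n_f = 1 gives an integer upper level, n_i = 4.

The transition is from n = 4 to n = 1 (emission).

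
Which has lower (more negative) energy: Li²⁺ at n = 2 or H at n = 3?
Li²⁺ at n = 2 (E = -30.6128 eV)

Using E_n = -13.6057 Z² / n² eV:

Li²⁺ (Z = 3) at n = 2:
E = -13.6057 × 3² / 2² = -13.6057 × 9 / 4 = -30.6128250 eV

H (Z = 1) at n = 3:
E = -13.6057 × 1² / 3² = -13.6057 × 1 / 9 = -1.5117444 eV

Since -30.6128250 eV < -1.5117444 eV,
Li²⁺ at n = 2 is more tightly bound (requires more energy to ionize).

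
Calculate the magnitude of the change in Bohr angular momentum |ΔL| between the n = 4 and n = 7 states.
3.16372e-34 J·s (or 3ℏ)

In the Bohr model, L_n = nℏ where ℏ = 1.0545718e-34 J·s.

L_7 = 7ℏ = 7.3820026e-34 J·s
L_4 = 4ℏ = 4.2182872e-34 J·s

ΔL = L_7 - L_4 = (7 - 4)ℏ = 3ℏ
ΔL = 3 × 1.0545718e-34 J·s = 3.16372e-34 J·s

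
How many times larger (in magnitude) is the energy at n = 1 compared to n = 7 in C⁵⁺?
49.0000

Using E_n = -13.6057 Z² / n² eV with Z = 6:

E_1 = -13.6057 × 6² / 1² = -489.8052 / 1 = -489.8052000000 eV
E_7 = -13.6057 × 6² / 7² = -489.8052 / 49 = -9.9960244898 eV

The ratio is:
E_1/E_7 = (-489.8052000000) / (-9.9960244898)
E_1/E_7 = (-489.8052/1) / (-489.8052/49)
E_1/E_7 = 49/1
E_1/E_7 = 49.0000
(Note: the Z² factors cancel in the ratio.)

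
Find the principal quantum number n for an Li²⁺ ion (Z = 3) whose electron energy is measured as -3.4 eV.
n = 6

The exact energy levels follow E_n = -13.6057 Z² / n² eV with Z = 3.

The measured value (-3.4 eV) is reported to only 2 significant figures, so we must test candidate n values and see which one matches to that precision.

Candidate energies:
  n = 4:  E = -13.6057 × 3² / 4² = -7.65321 eV
  n = 5:  E = -13.6057 × 3² / 5² = -4.89805 eV
  n = 6:  E = -13.6057 × 3² / 6² = -3.40143 eV  ← matches
  n = 7:  E = -13.6057 × 3² / 7² = -2.49901 eV
  n = 8:  E = -13.6057 × 3² / 8² = -1.91330 eV

Checking against the measurement of -3.4 eV (2 sig figs), only n = 6 agrees:
E_6 = -3.40143 eV, which rounds to -3.4 eV ✓

Therefore n = 6.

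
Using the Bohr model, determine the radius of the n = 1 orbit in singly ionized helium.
0.0265 nm (or 0.2646 Å)

The Bohr radius formula is:
r_n = n² a₀ / Z

where a₀ = 0.0529177 nm is the Bohr radius.

For He⁺ (Z = 2) at n = 1:
r_1 = 1² × 0.0529177 nm / 2
r_1 = 1 × 0.0529177 nm / 2
r_1 = 0.05292 nm / 2
r_1 = 0.0265 nm

The electron orbits at approximately 0.0265 nm from the nucleus.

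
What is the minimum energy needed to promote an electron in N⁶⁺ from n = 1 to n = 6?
648.16 eV

The energy levels of a hydrogen-like atom are E_n = -13.6057 Z² eV / n².

Energy at n = 1: E_1 = -13.6057 × 7² / 1² = -666.67930 eV
Energy at n = 6: E_6 = -13.6057 × 7² / 6² = -18.51887 eV

The excitation energy is the difference:
ΔE = E_6 - E_1
ΔE = -18.51887 - (-666.67930)
ΔE = 648.16 eV

Since this is positive, energy must be absorbed (photon absorption).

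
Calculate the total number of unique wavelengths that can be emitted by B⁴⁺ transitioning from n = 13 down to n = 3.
55

The electron can occupy levels n = 3, 4, ..., 13 during de-excitation — that is m = 13 - 3 + 1 = 11 distinct levels.

The number of distinct spectral lines equals the number of ways to choose 2 of these m levels (each pair gives one possible emission transition):

Number of lines = m(m-1)/2 = 11×10/2 = 55

These correspond to all possible transitions between the 11 levels:
13 → 12, 13 → 11, 13 → 10, 13 → 9, 13 → 8, 13 → 7, 13 → 6, 13 → 5...

Each transition produces a photon with a unique energy (and thus wavelength). This count does not depend on Z.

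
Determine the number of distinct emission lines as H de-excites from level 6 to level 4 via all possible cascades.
3

The electron can occupy levels n = 4, 5, ..., 6 during de-excitation — that is m = 6 - 4 + 1 = 3 distinct levels.

The number of distinct spectral lines equals the number of ways to choose 2 of these m levels (each pair gives one possible emission transition):

Number of lines = m(m-1)/2 = 3×2/2 = 3

These correspond to all possible transitions between the 3 levels:
6 → 5, 6 → 4, 5 → 4

Each transition produces a photon with a unique energy (and thus wavelength). This count does not depend on Z.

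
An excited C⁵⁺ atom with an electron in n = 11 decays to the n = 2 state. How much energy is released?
118.403323 eV

The energy levels are E_n = -13.6057 Z² eV / n².

Energy at n = 11: E_11 = -13.6057 × 6² / 11² = -4.047976860 eV
Energy at n = 2: E_2 = -13.6057 × 6² / 2² = -122.451300000 eV

For emission (electron falling to lower state), the photon energy is:
E_photon = E_11 - E_2 = |-4.047976860 - (-122.451300000)|
E_photon = 118.403323 eV

This energy is carried away by the emitted photon.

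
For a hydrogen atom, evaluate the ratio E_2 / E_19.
90.25

Using E_n = -13.6057 Z² / n² eV with Z = 1:

E_2 = -13.6057 / 2² = -13.6057 / 4 = -3.40142500 eV
E_19 = -13.6057 / 19² = -13.6057 / 361 = -0.03768892 eV

The ratio is:
E_2/E_19 = (-3.40142500) / (-0.03768892)
E_2/E_19 = (-13.6057/4) / (-13.6057/361)
E_2/E_19 = 361/4
E_2/E_19 = 90.25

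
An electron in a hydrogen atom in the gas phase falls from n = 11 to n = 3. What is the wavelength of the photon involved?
886.04261 nm

First, find the transition energy using E_n = -13.6057 / n² eV:
E_11 = -13.6057 / 11² = -0.112443802 eV
E_3 = -13.6057 / 3² = -1.511744444 eV

Photon energy: |ΔE| = |E_3 - E_11| = 1.399300642 eV

Convert to wavelength using E = hc/λ with hc = 1239.84 eV·nm:
λ = hc/E = 1239.84 eV·nm / 1.399300642 eV
λ = 886.04261 nm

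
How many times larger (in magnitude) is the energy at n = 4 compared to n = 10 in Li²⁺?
6.250

Using E_n = -13.6057 Z² / n² eV with Z = 3:

E_4 = -13.6057 × 3² / 4² = -122.4513 / 16 = -7.653206250 eV
E_10 = -13.6057 × 3² / 10² = -122.4513 / 100 = -1.224513000 eV

The ratio is:
E_4/E_10 = (-7.653206250) / (-1.224513000)
E_4/E_10 = (-122.4513/16) / (-122.4513/100)
E_4/E_10 = 100/16
E_4/E_10 = 6.250
(Note: the Z² factors cancel in the ratio.)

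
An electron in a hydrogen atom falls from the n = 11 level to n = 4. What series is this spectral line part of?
Brackett series

The spectral series in hydrogen are named based on the final (lower) energy level:
- Lyman series: n_final = 1 (ultraviolet)
- Balmer series: n_final = 2 (visible/near-UV)
- Paschen series: n_final = 3 (infrared)
- Brackett series: n_final = 4 (infrared)
- Pfund series: n_final = 5 (far infrared)

Since this transition ends at n = 4, it belongs to the Brackett series.

For reference, this 11 → 4 line has photon energy
ΔE = 13.6057 eV × (1/4² - 1/11²) = 0.7379124483 eV,
corresponding to wavelength λ = hc/ΔE = 1239.84 eV·nm / 0.7379124483 eV = 1680.1993 nm in the infrared region.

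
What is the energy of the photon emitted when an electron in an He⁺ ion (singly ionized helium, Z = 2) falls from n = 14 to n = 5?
1.90 eV

The energy levels are E_n = -13.6057 Z² eV / n².

Energy at n = 14: E_14 = -13.6057 × 2² / 14² = -0.27767 eV
Energy at n = 5: E_5 = -13.6057 × 2² / 5² = -2.17691 eV

For emission (electron falling to lower state), the photon energy is:
E_photon = E_14 - E_5 = |-0.27767 - (-2.17691)|
E_photon = 1.90 eV

This energy is carried away by the emitted photon.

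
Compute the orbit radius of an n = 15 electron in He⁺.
5.953244 nm (or 59.532436 Å)

The Bohr radius formula is:
r_n = n² a₀ / Z

where a₀ = 0.052917721 nm is the Bohr radius.

For He⁺ (Z = 2) at n = 15:
r_15 = 15² × 0.052917721 nm / 2
r_15 = 225 × 0.052917721 nm / 2
r_15 = 11.9064872 nm / 2
r_15 = 5.953244 nm

The electron orbits at approximately 5.953244 nm from the nucleus.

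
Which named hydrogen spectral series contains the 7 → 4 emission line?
Brackett series

The spectral series in hydrogen are named based on the final (lower) energy level:
- Lyman series: n_final = 1 (ultraviolet)
- Balmer series: n_final = 2 (visible/near-UV)
- Paschen series: n_final = 3 (infrared)
- Brackett series: n_final = 4 (infrared)
- Pfund series: n_final = 5 (far infrared)

Since this transition ends at n = 4, it belongs to the Brackett series.

For reference, this 7 → 4 line has photon energy
ΔE = 13.6057 eV × (1/4² - 1/7²) = 0.57268890306 eV,
corresponding to wavelength λ = hc/ΔE = 1239.84 eV·nm / 0.57268890306 eV = 2164.94504 nm in the infrared region.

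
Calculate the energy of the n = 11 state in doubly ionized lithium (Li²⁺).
-1.0120 eV

For hydrogen-like ions, the energy levels scale with Z²:
E_n = -13.6057 Z² / n² eV

For Li²⁺ (Z = 3) at n = 11:
E_11 = -13.6057 × 3² / 11²
E_11 = -13.6057 × 9 / 121
E_11 = -122.4513 / 121
E_11 = -1.0120 eV

The energy is 9 times more negative than hydrogen at the same n due to the stronger nuclear charge.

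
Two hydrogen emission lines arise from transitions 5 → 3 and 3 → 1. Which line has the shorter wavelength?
3 → 1

Calculate the energy for each transition:

Transition 5 → 3:
ΔE₁ = |E_3 - E_5| = |-13.6057/3² - (-13.6057/5²)|
ΔE₁ = |-1.51174444 - (-0.54422800)| = 0.96752 eV

Transition 3 → 1:
ΔE₂ = |E_1 - E_3| = |-13.6057/1² - (-13.6057/3²)|
ΔE₂ = |-13.60570000 - (-1.51174444)| = 12.09396 eV

Since 12.09396 eV > 0.96752 eV, the transition 3 → 1 emits the more energetic photon.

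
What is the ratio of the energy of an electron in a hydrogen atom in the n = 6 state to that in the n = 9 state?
2.250000

Using E_n = -13.6057 Z² / n² eV with Z = 1:

E_6 = -13.6057 / 6² = -13.6057 / 36 = -0.377936111111 eV
E_9 = -13.6057 / 9² = -13.6057 / 81 = -0.167971604938 eV

The ratio is:
E_6/E_9 = (-0.377936111111) / (-0.167971604938)
E_6/E_9 = (-13.6057/36) / (-13.6057/81)
E_6/E_9 = 81/36
E_6/E_9 = 2.250000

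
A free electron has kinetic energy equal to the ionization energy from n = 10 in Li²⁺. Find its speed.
6.5631e+05 m/s (or 0.218921% of c)

The binding energy at n = 10 for Li²⁺ is:
E_10 = -13.6057 × 3²/10² = -1.22451300 eV
|E_10| = 1.22451300 eV

Convert to Joules:
KE = 1.22451300 eV × (1.602177 × 10⁻¹⁹ J/eV) = 1.961887e-19 J

Using KE = ½mv²:
v = √(2·KE/m_e)
v = √(2 × 1.961887e-19 J / 9.10938 × 10⁻³¹ kg)
v = 6.5631e+05 m/s

This is approximately 0.218921% the speed of light.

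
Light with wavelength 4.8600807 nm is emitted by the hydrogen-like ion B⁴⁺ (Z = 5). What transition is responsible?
n = 2 → n = 1

First, find the photon energy from the wavelength (hc = 1239.84 eV·nm):
E = hc/λ = 1239.84 eV·nm / 4.8600807 nm = 255.10688 eV

The energy levels of B⁴⁺ satisfy E_n = -13.6057 × 5² / n² eV, so an emission n_i → n_f releases
ΔE = 13.6057 × 5² × (1/n_f² − 1/n_i²) eV.

Setting ΔE equal to the photon energy:
1/n_f² − 1/n_i² = 255.10688 / (13.6057 × 5²) = 0.75000001

Since 1/n_i² must be positive, we need 1/n_f² > 0.75000001, i.e. n_f ≤ 1. For each allowed n_f, solve n_i = (1/n_f² − 0.75000001)^(−1/2) and check whether it is a whole number:
  n_f = 1: 1/n_i² = 1.00000000 − 0.75000001 = 0.24999999 → n_i = 2.000  → integer, n_i = 2 ✓

Only n_f = 1 gives an integer upper level, n_i = 2.

The transition is from n = 2 to n = 1 (emission).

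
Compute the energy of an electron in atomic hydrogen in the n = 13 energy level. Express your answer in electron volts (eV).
-0.08051 eV

The energy levels of a hydrogen-like atom are given by:
E_n = -13.6057 eV / n²

For n = 13:
E_13 = -13.6057 eV / 13²
E_13 = -13.6057 eV / 169
E_13 = -0.08051 eV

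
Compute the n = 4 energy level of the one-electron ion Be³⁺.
-13.60570 eV

For hydrogen-like ions, the energy levels scale with Z²:
E_n = -13.6057 Z² / n² eV

For Be³⁺ (Z = 4) at n = 4:
E_4 = -13.6057 × 4² / 4²
E_4 = -13.6057 × 16 / 16
E_4 = -217.6912 / 16
E_4 = -13.60570 eV

The energy is 16 times more negative than hydrogen at the same n due to the stronger nuclear charge.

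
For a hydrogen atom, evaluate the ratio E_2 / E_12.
36.000000

Using E_n = -13.6057 Z² / n² eV with Z = 1:

E_2 = -13.6057 / 2² = -13.6057 / 4 = -3.401425000000 eV
E_12 = -13.6057 / 12² = -13.6057 / 144 = -0.094484027778 eV

The ratio is:
E_2/E_12 = (-3.401425000000) / (-0.094484027778)
E_2/E_12 = (-13.6057/4) / (-13.6057/144)
E_2/E_12 = 144/4
E_2/E_12 = 36.000000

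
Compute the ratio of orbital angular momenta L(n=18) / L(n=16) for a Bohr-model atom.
1.125

In the Bohr model, L_n = nℏ, so the ratio is purely the ratio of quantum numbers:

L_18/L_16 = 18ℏ / 16ℏ = 18/16 = 1.125

The angular momentum scales linearly with n.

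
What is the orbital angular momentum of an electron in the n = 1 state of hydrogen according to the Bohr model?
1.055e-34 J·s (or 1ℏ)

In the Bohr model, angular momentum is quantized:
L = nℏ

where ℏ = h/(2π) = 1.05457e-34 J·s

For n = 1:
L = 1 × 1.05457e-34 J·s
L = 1.055e-34 J·s

This can also be written as L = 1ℏ.
The angular momentum is an integer multiple of the reduced Planck constant.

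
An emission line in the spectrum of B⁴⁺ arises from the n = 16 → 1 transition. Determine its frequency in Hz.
8.192e+16 Hz

First, find the transition energy:
E_16 = -13.6057 × 5² / 16² = -1.32868 eV
E_1 = -13.6057 × 5² / 1² = -340.14250 eV
|ΔE| = |E_1 - E_16| = 338.81382 eV

Convert to Joules: E = 338.81382 eV × (1.602177 × 10⁻¹⁹ J/eV) = 5.42840e-17 J

Using E = hf:
f = E/h = 5.42840e-17 J / (6.62607 × 10⁻³⁴ J·s)
f = 8.192e+16 Hz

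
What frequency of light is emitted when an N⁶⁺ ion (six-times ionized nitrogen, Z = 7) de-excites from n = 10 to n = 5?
4.8361e+15 Hz

First, find the transition energy:
E_10 = -13.6057 × 7² / 10² = -6.666793 eV
E_5 = -13.6057 × 7² / 5² = -26.667172 eV
|ΔE| = |E_5 - E_10| = 20.000379 eV

Convert to Joules: E = 20.000379 eV × (1.602177 × 10⁻¹⁹ J/eV) = 3.204415e-18 J

Using E = hf:
f = E/h = 3.204415e-18 J / (6.62607 × 10⁻³⁴ J·s)
f = 4.8361e+15 Hz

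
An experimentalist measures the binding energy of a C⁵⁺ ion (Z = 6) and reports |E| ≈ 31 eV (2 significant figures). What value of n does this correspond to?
n = 4

The exact energy levels follow E_n = -13.6057 Z² / n² eV with Z = 6.

The measured value (-31 eV) is reported to only 2 significant figures, so we must test candidate n values and see which one matches to that precision.

Candidate energies:
  n = 2:  E = -13.6057 × 6² / 2² = -122.45130 eV
  n = 3:  E = -13.6057 × 6² / 3² = -54.42280 eV
  n = 4:  E = -13.6057 × 6² / 4² = -30.61283 eV  ← matches
  n = 5:  E = -13.6057 × 6² / 5² = -19.59221 eV
  n = 6:  E = -13.6057 × 6² / 6² = -13.60570 eV

Checking against the measurement of -31 eV (2 sig figs), only n = 4 agrees:
E_4 = -30.61283 eV, which rounds to -31 eV ✓

Therefore n = 4.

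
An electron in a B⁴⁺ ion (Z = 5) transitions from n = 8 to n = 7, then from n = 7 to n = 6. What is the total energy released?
4.133676 eV

The energy levels of B⁴⁺ are E_n = -13.6057 × 5² / n² eV.

First transition (8 → 7):
ΔE₁ = |E_7 - E_8|
ΔE₁ = |-6.941683673469 - (-5.314726562500)| = 1.626957111 eV

Second transition (7 → 6):
ΔE₂ = |E_6 - E_7|
ΔE₂ = |-9.448402777778 - (-6.941683673469)| = 2.506719104 eV

Total energy released:
E_total = ΔE₁ + ΔE₂ = 1.626957111 + 2.506719104 = 4.133676 eV

Note: This equals the direct transition 8 → 6: 4.133676 eV ✓
Energy is conserved regardless of the path taken.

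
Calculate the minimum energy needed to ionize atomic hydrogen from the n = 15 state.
0.06047 eV

The ionization energy is the energy needed to remove the electron completely (n → ∞).

For hydrogen, E_n = -13.6057 eV / n².

At n = 15: E_15 = -13.6057 / 15² = -0.06046978 eV
At n = ∞: E_∞ = 0 eV

Ionization energy = E_∞ - E_15 = 0 - (-0.06046978) = 0.06046978 eV
Ionization energy ≈ 0.06047 eV

This is also called the binding energy of the electron in state n = 15.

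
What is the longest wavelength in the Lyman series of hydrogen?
121.502 nm

The longest wavelength corresponds to the smallest energy transition in the series.
The Lyman series has all transitions ending at n_f = 1.

For H, the first line (α-line) is the jump from n = 2 to n = 1:
E_2 = -13.6057 / 2² = -3.401425 eV
E_1 = -13.6057 / 1² = -13.605700 eV
ΔE = E_2 - E_1 = 10.204275 eV

λ = hc/E = 1239.84 eV·nm / 10.204275 eV
λ = 121.502 nm

This is the α-line of the Lyman series in H.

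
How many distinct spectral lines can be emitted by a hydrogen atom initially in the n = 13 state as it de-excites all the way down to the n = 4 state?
45

The electron can occupy levels n = 4, 5, ..., 13 during de-excitation — that is m = 13 - 4 + 1 = 10 distinct levels.

The number of distinct spectral lines equals the number of ways to choose 2 of these m levels (each pair gives one possible emission transition):

Number of lines = m(m-1)/2 = 10×9/2 = 45

These correspond to all possible transitions between the 10 levels:
13 → 12, 13 → 11, 13 → 10, 13 → 9, 13 → 8, 13 → 7, 13 → 6, 13 → 5...

Each transition produces a photon with a unique energy (and thus wavelength). This count does not depend on Z.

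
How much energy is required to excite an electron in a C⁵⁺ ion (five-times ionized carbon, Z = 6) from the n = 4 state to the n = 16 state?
28.70 eV

The energy levels of a hydrogen-like atom are E_n = -13.6057 Z² eV / n².

Energy at n = 4: E_4 = -13.6057 × 6² / 4² = -30.61283 eV
Energy at n = 16: E_16 = -13.6057 × 6² / 16² = -1.91330 eV

The excitation energy is the difference:
ΔE = E_16 - E_4
ΔE = -1.91330 - (-30.61283)
ΔE = 28.70 eV

Since this is positive, energy must be absorbed (photon absorption).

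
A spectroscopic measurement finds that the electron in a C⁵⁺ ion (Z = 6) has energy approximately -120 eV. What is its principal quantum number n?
n = 2

The exact energy levels follow E_n = -13.6057 Z² / n² eV with Z = 6.

The measured value (-120 eV) is reported to only 2 significant figures, so we must test candidate n values and see which one matches to that precision.

Candidate energies:
  n = 1:  E = -13.6057 × 6² / 1² = -489.805200 eV
  n = 2:  E = -13.6057 × 6² / 2² = -122.451300 eV  ← matches
  n = 3:  E = -13.6057 × 6² / 3² = -54.422800 eV
  n = 4:  E = -13.6057 × 6² / 4² = -30.612825 eV

Checking against the measurement of -120 eV (2 sig figs), only n = 2 agrees:
E_2 = -122.451300 eV, which rounds to -120 eV ✓

Therefore n = 2.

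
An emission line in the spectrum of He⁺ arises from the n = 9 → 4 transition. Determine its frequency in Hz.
6.60e+14 Hz

First, find the transition energy:
E_9 = -13.6057 × 2² / 9² = -0.671886 eV
E_4 = -13.6057 × 2² / 4² = -3.401425 eV
|ΔE| = |E_4 - E_9| = 2.729539 eV

Convert to Joules: E = 2.729539 eV × (1.602177 × 10⁻¹⁹ J/eV) = 4.3732e-19 J

Using E = hf:
f = E/h = 4.3732e-19 J / (6.62607 × 10⁻³⁴ J·s)
f = 6.60e+14 Hz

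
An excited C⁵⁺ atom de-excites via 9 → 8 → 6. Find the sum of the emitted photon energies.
7.56 eV

The energy levels of C⁵⁺ are E_n = -13.6057 × 6² / n² eV.

First transition (9 → 8):
ΔE₁ = |E_8 - E_9|
ΔE₁ = |-7.65320625 - (-6.04697778)| = 1.60623 eV

Second transition (8 → 6):
ΔE₂ = |E_6 - E_8|
ΔE₂ = |-13.60570000 - (-7.65320625)| = 5.95249 eV

Total energy released:
E_total = ΔE₁ + ΔE₂ = 1.60623 + 5.95249 = 7.56 eV

Note: This equals the direct transition 9 → 6: 7.56 eV ✓
Energy is conserved regardless of the path taken.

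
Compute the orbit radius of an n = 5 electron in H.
1.3229 nm (or 13.2294 Å)

The Bohr radius formula is:
r_n = n² a₀ / Z

where a₀ = 0.0529177 nm is the Bohr radius.

For H (Z = 1) at n = 5:
r_5 = 5² × 0.0529177 nm / 1
r_5 = 25 × 0.0529177 nm / 1
r_5 = 1.32294 nm / 1
r_5 = 1.3229 nm

The electron orbits at approximately 1.3229 nm from the nucleus.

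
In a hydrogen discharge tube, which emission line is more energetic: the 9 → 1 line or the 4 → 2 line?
9 → 1

Calculate the energy for each transition:

Transition 9 → 1:
ΔE₁ = |E_1 - E_9| = |-13.6057/1² - (-13.6057/9²)|
ΔE₁ = |-13.60570000 - (-0.16797160)| = 13.43773 eV

Transition 4 → 2:
ΔE₂ = |E_2 - E_4| = |-13.6057/2² - (-13.6057/4²)|
ΔE₂ = |-3.40142500 - (-0.85035625)| = 2.55107 eV

Since 13.43773 eV > 2.55107 eV, the transition 9 → 1 emits the more energetic photon.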